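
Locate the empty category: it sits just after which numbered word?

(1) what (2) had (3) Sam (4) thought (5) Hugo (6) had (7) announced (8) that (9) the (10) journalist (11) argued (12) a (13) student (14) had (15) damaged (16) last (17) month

The displaced element is "what" (word 1).
It is linked across 3 clause boundaries (Ø → that → Ø).
It functions as the direct object of "damaged", so the gap sits immediately after word 15 ("damaged").
Base order: Sam had thought Hugo had announced that the journalist argued a student had damaged what last month.

15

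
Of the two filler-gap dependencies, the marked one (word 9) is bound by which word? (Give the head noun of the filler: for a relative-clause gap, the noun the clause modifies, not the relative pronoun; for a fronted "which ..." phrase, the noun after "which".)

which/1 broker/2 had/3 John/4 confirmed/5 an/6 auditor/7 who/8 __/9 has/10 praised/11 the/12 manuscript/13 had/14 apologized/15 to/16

The marked gap is inside the relative clause, the subject of "praised".
Its filler is the head noun "auditor" (via "who"), at word 7.
(The other dependency links word 2 to a gap after word 16.)

7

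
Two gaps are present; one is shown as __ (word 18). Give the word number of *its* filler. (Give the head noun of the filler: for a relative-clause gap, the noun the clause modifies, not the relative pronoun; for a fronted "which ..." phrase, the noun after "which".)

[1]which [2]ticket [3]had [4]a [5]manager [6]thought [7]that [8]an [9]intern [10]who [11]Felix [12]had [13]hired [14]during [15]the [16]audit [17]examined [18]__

The marked gap is the direct object of "examined".
Its filler is the fronted wh-phrase "which ticket", at word 2.
(The other dependency links word 9 to a gap after word 13.)

2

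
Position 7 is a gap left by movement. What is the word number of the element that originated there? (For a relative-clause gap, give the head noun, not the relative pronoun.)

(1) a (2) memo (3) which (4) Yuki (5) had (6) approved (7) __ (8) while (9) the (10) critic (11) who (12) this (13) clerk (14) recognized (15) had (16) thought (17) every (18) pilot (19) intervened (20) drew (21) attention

The gap at 7 is the object of "approved", inside a relative clause.
The relative pronoun is "which" (word 3); it is bound by the head noun immediately before it.
Its filler is the head noun "memo", at word 2.

2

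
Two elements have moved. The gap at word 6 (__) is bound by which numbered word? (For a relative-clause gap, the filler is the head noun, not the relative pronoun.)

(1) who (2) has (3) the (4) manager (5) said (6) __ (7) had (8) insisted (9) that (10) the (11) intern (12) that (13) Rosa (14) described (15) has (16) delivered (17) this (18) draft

1

The marked gap is the subject of "insisted".
Its filler is the fronted wh-phrase "who", at word 1.
(The other dependency links word 11 to a gap after word 14.)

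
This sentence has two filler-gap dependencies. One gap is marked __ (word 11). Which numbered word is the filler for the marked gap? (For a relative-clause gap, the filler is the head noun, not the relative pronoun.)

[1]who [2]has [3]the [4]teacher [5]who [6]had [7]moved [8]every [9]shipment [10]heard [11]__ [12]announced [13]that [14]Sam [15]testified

1

The marked gap is the subject of "announced".
Its filler is the fronted wh-phrase "who", at word 1.
(The other dependency links word 4 to a gap after word 5.)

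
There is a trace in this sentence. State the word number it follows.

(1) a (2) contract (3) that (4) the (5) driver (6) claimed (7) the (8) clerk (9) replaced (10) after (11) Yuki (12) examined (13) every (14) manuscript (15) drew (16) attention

The displaced element is "a contract" (word 2).
It is linked across 1 clause boundary (Ø).
It functions as the direct object of "replaced", so the gap sits immediately after word 9 ("replaced").
Base order: The driver claimed the clerk replaced a contract after Yuki examined every manuscript.

9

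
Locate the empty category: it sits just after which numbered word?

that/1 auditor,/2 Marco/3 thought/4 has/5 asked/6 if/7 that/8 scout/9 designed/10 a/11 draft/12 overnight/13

4

The displaced element is "that auditor" (word 2).
It is linked across 1 clause boundary (Ø).
It functions as the subject of "asked", so the gap sits immediately after word 4 ("thought").
Base order: Marco thought that that auditor has asked if that scout designed a draft overnight.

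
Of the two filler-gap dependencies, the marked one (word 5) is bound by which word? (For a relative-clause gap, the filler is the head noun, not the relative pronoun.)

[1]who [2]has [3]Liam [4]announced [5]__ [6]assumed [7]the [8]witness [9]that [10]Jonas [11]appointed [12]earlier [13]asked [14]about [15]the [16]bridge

The marked gap is the subject of "assumed".
Its filler is the fronted wh-phrase "who", at word 1.
(The other dependency links word 8 to a gap after word 11.)

1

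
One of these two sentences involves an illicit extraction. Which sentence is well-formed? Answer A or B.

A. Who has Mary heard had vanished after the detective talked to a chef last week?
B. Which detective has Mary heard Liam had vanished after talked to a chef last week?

A

In B, the wh-phrase is extracted from inside an adjunct island (introduced by "after"), which blocks movement.
In A, the extraction path crosses only that-complement boundaries, which are transparent.
So A is grammatical.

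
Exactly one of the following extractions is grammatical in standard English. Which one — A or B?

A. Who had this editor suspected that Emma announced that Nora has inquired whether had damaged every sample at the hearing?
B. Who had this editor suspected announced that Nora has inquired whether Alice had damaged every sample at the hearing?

In A, the wh-phrase is extracted from inside a wh-island (introduced by "whether"), which blocks movement.
In B, the extraction path crosses only that-complement boundaries, which are transparent.
So B is grammatical.

B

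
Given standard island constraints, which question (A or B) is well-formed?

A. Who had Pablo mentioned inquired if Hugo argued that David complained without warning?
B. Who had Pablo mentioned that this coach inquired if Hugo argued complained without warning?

In B, the wh-phrase is extracted from inside a wh-island (introduced by "if"), which blocks movement.
In A, the extraction path crosses only that-complement boundaries, which are transparent.
So A is grammatical.

A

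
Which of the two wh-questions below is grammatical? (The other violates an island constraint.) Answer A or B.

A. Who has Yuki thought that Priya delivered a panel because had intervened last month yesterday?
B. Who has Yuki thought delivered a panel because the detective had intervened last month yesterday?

B

In A, the wh-phrase is extracted from inside an adjunct island (introduced by "because"), which blocks movement.
In B, the extraction path crosses only that-complement boundaries, which are transparent.
So B is grammatical.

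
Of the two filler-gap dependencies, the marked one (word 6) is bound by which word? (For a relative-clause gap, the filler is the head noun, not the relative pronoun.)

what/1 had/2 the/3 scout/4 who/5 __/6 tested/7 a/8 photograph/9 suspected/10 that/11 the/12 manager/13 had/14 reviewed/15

4

The marked gap is inside the relative clause, the subject of "tested".
Its filler is the head noun "scout" (via "who"), at word 4.
(The other dependency links word 1 to a gap after word 15.)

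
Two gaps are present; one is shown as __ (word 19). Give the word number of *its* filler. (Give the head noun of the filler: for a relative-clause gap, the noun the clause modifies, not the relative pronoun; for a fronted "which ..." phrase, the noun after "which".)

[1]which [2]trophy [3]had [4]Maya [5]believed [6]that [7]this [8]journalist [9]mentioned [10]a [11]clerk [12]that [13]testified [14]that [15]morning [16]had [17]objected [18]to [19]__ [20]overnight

The marked gap is the object of the preposition "to" of "objected".
Its filler is the fronted wh-phrase "which trophy", at word 2.
(The other dependency links word 11 to a gap after word 12.)

2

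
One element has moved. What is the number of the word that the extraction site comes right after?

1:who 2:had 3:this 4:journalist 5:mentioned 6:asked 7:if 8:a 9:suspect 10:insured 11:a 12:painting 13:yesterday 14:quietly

The displaced element is "who" (word 1).
It is linked across 1 clause boundary (Ø).
It functions as the subject of "asked", so the gap sits immediately after word 5 ("mentioned").
Base order: This journalist had mentioned that who asked if a suspect insured a painting yesterday quietly.

5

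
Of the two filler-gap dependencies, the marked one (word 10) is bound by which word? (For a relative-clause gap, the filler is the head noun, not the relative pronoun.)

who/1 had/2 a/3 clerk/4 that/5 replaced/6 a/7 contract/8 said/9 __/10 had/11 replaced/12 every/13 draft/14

1

The marked gap is the subject of "replaced".
Its filler is the fronted wh-phrase "who", at word 1.
(The other dependency links word 4 to a gap after word 5.)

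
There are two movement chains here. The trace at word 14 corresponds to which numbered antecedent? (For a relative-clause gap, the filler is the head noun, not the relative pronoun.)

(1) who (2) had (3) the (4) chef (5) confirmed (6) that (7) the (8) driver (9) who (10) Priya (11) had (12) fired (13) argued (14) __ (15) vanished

1

The marked gap is the subject of "vanished".
Its filler is the fronted wh-phrase "who", at word 1.
(The other dependency links word 8 to a gap after word 12.)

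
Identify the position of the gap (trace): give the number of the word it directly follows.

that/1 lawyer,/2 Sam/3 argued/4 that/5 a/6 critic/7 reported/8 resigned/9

The displaced element is "that lawyer" (word 2).
It is linked across 2 clause boundaries (that → Ø).
It functions as the subject of "resigned", so the gap sits immediately after word 8 ("reported").
Base order: Sam argued that a critic reported that that lawyer resigned.

8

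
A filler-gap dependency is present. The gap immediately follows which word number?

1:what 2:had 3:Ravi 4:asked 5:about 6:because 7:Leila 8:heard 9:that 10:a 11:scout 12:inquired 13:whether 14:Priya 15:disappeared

The displaced element is "what" (word 1).
It functions as the object of the preposition "about" of "asked", so the gap sits immediately after word 5 ("about").
Base order: Ravi had asked about what because Leila heard that a scout inquired whether Priya disappeared.

5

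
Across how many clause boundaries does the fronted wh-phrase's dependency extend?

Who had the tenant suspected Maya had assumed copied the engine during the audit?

2

"who" is extracted from the subject of "copied".
Boundaries crossed, outermost first: [Ø], [Ø] — 2 in total.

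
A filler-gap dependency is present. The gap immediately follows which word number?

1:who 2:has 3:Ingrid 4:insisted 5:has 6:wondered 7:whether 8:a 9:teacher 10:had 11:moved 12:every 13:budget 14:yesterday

4

The displaced element is "who" (word 1).
It is linked across 1 clause boundary (Ø).
It functions as the subject of "wondered", so the gap sits immediately after word 4 ("insisted").
Base order: Ingrid has insisted that who has wondered whether a teacher had moved every budget yesterday.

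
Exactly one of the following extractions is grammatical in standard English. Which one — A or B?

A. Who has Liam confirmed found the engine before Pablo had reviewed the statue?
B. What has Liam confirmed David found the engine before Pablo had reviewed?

A

In B, the wh-phrase is extracted from inside an adjunct island (introduced by "before"), which blocks movement.
In A, the extraction path crosses only that-complement boundaries, which are transparent.
So A is grammatical.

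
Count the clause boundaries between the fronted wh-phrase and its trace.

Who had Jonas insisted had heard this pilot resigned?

1

"who" is extracted from the subject of "heard".
Boundaries crossed, outermost first: [Ø] — 1 in total.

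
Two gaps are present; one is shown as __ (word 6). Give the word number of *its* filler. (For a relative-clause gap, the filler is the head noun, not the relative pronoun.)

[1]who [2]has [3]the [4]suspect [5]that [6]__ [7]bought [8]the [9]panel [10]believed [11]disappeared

The marked gap is inside the relative clause, the subject of "bought".
Its filler is the head noun "suspect" (via "that"), at word 4.
(The other dependency links word 1 to a gap after word 10.)

4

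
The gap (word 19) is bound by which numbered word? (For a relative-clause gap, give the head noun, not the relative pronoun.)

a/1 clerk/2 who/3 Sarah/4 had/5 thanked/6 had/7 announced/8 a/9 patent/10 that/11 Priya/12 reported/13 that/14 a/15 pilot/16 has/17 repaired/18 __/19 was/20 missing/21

The gap at 19 is the object of "repaired", inside a relative clause.
The relative pronoun is "that" (word 11); it is bound by the head noun immediately before it.
Its filler is the head noun "patent", at word 10.

10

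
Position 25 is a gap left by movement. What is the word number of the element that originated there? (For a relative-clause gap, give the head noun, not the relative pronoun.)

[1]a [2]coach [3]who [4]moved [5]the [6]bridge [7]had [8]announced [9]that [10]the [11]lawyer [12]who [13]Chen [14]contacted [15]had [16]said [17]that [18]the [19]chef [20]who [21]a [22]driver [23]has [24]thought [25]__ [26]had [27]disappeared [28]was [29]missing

19

The gap at 25 is the subject of "disappeared", inside a relative clause.
The relative pronoun is "who" (word 20); it is bound by the head noun immediately before it.
Its filler is the head noun "chef", at word 19.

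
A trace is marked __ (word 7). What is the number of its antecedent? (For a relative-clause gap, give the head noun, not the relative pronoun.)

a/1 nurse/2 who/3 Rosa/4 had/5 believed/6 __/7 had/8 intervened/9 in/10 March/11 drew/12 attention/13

The gap at 7 is the subject of "intervened", inside a relative clause.
The relative pronoun is "who" (word 3); it is bound by the head noun immediately before it.
Its filler is the head noun "nurse", at word 2.

2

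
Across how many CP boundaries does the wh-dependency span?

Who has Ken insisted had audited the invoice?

"who" is extracted from the subject of "audited".
Boundaries crossed, outermost first: [Ø] — 1 in total.

1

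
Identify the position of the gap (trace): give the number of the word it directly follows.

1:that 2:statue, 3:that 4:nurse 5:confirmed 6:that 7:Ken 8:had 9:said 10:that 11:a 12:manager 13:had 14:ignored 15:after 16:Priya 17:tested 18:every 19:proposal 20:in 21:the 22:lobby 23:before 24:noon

The displaced element is "that statue" (word 2).
It is linked across 2 clause boundaries (that → that).
It functions as the direct object of "ignored", so the gap sits immediately after word 14 ("ignored").
Base order: That nurse confirmed that Ken had said that a manager had ignored that statue after Priya tested every proposal in the lobby before noon.

14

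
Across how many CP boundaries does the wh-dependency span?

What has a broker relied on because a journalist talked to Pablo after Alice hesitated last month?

0

"what" originates inside the matrix clause — no clause boundary is crossed.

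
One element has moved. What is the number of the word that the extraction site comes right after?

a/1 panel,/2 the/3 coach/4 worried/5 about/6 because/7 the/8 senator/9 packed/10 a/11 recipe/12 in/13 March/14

6

The displaced element is "a panel" (word 2).
It functions as the object of the preposition "about" of "worried", so the gap sits immediately after word 6 ("about").
Base order: The coach worried about a panel because the senator packed a recipe in March.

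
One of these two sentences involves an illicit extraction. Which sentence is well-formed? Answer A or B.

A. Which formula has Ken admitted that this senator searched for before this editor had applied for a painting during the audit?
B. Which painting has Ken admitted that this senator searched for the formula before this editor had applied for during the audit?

A

In B, the wh-phrase is extracted from inside an adjunct island (introduced by "before"), which blocks movement.
In A, the extraction path crosses only that-complement boundaries, which are transparent.
So A is grammatical.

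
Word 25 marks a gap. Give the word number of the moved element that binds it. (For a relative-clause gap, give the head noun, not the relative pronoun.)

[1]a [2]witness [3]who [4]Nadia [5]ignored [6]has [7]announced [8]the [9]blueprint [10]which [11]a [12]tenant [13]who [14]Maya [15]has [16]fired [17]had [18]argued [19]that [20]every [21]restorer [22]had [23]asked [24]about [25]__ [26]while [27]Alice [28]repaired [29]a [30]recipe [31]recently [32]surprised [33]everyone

The gap at 25 is the prepositional object of "asked", inside a relative clause.
The relative pronoun is "which" (word 10); it is bound by the head noun immediately before it.
Its filler is the head noun "blueprint", at word 9.

9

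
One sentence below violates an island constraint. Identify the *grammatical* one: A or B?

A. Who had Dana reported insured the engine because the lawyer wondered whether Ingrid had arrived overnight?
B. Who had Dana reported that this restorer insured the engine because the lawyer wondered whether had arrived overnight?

A

In B, the wh-phrase is extracted from inside an adjunct island (introduced by "because"), which blocks movement.
In A, the extraction path crosses only that-complement boundaries, which are transparent.
So A is grammatical.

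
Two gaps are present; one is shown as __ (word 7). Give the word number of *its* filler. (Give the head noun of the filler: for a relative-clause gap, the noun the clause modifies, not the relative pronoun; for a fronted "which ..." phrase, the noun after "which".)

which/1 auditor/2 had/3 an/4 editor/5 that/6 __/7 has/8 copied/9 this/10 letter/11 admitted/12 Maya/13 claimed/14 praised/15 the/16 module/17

5

The marked gap is inside the relative clause, the subject of "copied".
Its filler is the head noun "editor" (via "that"), at word 5.
(The other dependency links word 2 to a gap after word 14.)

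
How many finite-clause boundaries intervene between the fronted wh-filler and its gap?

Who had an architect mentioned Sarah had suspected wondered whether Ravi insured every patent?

"who" is extracted from the subject of "wondered".
Boundaries crossed, outermost first: [Ø], [Ø] — 2 in total.

2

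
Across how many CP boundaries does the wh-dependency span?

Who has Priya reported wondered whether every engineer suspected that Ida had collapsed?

1

"who" is extracted from the subject of "wondered".
Boundaries crossed, outermost first: [Ø] — 1 in total.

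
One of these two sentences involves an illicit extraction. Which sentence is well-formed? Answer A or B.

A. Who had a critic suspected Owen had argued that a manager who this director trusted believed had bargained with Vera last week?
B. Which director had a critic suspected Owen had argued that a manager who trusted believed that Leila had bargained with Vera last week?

A

In B, the wh-phrase is extracted from inside a complex-NP island (relative clause) (introduced by "who"), which blocks movement.
In A, the extraction path crosses only that-complement boundaries, which are transparent.
So A is grammatical.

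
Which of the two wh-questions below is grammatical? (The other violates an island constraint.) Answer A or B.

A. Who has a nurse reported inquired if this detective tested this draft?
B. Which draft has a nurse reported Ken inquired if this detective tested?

In B, the wh-phrase is extracted from inside a wh-island (introduced by "if"), which blocks movement.
In A, the extraction path crosses only that-complement boundaries, which are transparent.
So A is grammatical.

A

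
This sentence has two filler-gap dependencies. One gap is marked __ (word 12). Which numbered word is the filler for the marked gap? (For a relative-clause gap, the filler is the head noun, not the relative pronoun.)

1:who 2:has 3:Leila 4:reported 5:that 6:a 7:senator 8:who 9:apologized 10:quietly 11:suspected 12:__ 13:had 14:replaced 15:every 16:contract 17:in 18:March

1

The marked gap is the subject of "replaced".
Its filler is the fronted wh-phrase "who", at word 1.
(The other dependency links word 7 to a gap after word 8.)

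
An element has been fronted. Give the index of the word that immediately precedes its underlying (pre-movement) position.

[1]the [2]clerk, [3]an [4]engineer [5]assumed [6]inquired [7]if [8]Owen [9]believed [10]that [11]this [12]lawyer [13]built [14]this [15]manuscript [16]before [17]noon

5

The displaced element is "the clerk" (word 2).
It is linked across 1 clause boundary (Ø).
It functions as the subject of "inquired", so the gap sits immediately after word 5 ("assumed").
Base order: An engineer assumed that the clerk inquired if Owen believed that this lawyer built this manuscript before noon.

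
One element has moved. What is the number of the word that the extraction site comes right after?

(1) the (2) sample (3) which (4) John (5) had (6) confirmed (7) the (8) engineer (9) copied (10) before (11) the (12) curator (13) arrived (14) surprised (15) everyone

The displaced element is "the sample" (word 2).
It is linked across 1 clause boundary (Ø).
It functions as the direct object of "copied", so the gap sits immediately after word 9 ("copied").
Base order: John had confirmed the engineer copied the sample before the curator arrived.

9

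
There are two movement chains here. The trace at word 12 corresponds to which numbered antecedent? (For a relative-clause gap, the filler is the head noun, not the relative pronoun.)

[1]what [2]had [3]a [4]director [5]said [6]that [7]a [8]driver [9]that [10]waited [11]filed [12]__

1

The marked gap is the direct object of "filed".
Its filler is the fronted wh-phrase "what", at word 1.
(The other dependency links word 8 to a gap after word 9.)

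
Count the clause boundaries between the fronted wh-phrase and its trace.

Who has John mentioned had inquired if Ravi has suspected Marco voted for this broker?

1

"who" is extracted from the subject of "inquired".
Boundaries crossed, outermost first: [Ø] — 1 in total.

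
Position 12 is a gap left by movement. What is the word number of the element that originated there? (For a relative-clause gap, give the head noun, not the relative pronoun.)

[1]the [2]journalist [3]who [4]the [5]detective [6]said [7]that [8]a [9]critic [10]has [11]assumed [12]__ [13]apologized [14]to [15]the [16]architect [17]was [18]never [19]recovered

The gap at 12 is the subject of "apologized", inside a relative clause.
The relative pronoun is "who" (word 3); it is bound by the head noun immediately before it.
Its filler is the head noun "journalist", at word 2.

2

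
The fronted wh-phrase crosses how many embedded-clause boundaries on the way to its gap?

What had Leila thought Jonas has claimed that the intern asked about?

2

"what" is extracted from the PP object of "asked".
Boundaries crossed, outermost first: [Ø], [that] — 2 in total.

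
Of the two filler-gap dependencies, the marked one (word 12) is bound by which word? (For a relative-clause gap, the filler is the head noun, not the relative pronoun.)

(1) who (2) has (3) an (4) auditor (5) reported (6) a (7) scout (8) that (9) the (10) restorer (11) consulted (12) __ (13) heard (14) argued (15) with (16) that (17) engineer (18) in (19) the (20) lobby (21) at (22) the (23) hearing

7

The marked gap is inside the relative clause, the direct object of "consulted".
Its filler is the head noun "scout" (via "that"), at word 7.
(The other dependency links word 1 to a gap after word 13.)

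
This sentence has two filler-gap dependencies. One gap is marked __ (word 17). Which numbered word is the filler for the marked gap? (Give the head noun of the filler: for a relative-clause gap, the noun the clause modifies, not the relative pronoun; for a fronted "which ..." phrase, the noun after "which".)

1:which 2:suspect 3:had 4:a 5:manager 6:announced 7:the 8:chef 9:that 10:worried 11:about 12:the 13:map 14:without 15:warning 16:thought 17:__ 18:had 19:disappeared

The marked gap is the subject of "disappeared".
Its filler is the fronted wh-phrase "which suspect", at word 2.
(The other dependency links word 8 to a gap after word 9.)

2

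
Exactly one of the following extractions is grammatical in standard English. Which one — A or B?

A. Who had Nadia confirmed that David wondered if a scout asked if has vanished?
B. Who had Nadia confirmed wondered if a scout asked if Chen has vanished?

In A, the wh-phrase is extracted from inside a wh-island (introduced by "if"), which blocks movement.
In B, the extraction path crosses only that-complement boundaries, which are transparent.
So B is grammatical.

B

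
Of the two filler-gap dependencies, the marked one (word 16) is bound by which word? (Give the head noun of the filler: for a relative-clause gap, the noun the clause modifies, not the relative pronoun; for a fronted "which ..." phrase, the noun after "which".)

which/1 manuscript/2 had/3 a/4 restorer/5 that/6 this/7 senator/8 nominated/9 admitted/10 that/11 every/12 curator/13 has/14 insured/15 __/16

The marked gap is the direct object of "insured".
Its filler is the fronted wh-phrase "which manuscript", at word 2.
(The other dependency links word 5 to a gap after word 9.)

2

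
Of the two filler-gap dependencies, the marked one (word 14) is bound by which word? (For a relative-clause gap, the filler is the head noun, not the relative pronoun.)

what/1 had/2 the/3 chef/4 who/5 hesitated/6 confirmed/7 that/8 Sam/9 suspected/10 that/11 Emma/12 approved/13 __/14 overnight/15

The marked gap is the direct object of "approved".
Its filler is the fronted wh-phrase "what", at word 1.
(The other dependency links word 4 to a gap after word 5.)

1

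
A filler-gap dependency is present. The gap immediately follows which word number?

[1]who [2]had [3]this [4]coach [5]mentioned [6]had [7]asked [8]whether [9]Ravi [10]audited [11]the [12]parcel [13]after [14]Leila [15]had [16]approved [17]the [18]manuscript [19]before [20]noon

5

The displaced element is "who" (word 1).
It is linked across 1 clause boundary (Ø).
It functions as the subject of "asked", so the gap sits immediately after word 5 ("mentioned").
Base order: This coach had mentioned that who had asked whether Ravi audited the parcel after Leila had approved the manuscript before noon.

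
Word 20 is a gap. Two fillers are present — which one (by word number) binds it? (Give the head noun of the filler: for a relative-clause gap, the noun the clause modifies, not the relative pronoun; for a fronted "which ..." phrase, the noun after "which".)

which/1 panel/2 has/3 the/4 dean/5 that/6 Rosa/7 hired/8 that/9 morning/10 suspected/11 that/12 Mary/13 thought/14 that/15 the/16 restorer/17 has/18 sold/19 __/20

2

The marked gap is the direct object of "sold".
Its filler is the fronted wh-phrase "which panel", at word 2.
(The other dependency links word 5 to a gap after word 8.)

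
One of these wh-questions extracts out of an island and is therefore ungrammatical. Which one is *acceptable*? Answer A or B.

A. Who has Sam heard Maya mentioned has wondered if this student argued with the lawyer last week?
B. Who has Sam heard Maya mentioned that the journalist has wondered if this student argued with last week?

A

In B, the wh-phrase is extracted from inside a wh-island (introduced by "if"), which blocks movement.
In A, the extraction path crosses only that-complement boundaries, which are transparent.
So A is grammatical.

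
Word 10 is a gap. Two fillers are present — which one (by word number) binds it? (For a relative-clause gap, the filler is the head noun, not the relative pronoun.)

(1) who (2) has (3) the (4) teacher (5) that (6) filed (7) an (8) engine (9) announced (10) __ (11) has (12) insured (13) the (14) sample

1

The marked gap is the subject of "insured".
Its filler is the fronted wh-phrase "who", at word 1.
(The other dependency links word 4 to a gap after word 5.)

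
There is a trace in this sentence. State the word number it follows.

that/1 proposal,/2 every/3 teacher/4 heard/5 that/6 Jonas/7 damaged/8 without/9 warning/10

8

The displaced element is "that proposal" (word 2).
It is linked across 1 clause boundary (that).
It functions as the direct object of "damaged", so the gap sits immediately after word 8 ("damaged").
Base order: Every teacher heard that Jonas damaged that proposal without warning.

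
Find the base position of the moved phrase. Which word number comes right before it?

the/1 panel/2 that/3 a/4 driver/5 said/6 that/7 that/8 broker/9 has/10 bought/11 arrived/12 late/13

The displaced element is "the panel" (word 2).
It is linked across 1 clause boundary (that).
It functions as the direct object of "bought", so the gap sits immediately after word 11 ("bought").
Base order: A driver said that that broker has bought the panel.

11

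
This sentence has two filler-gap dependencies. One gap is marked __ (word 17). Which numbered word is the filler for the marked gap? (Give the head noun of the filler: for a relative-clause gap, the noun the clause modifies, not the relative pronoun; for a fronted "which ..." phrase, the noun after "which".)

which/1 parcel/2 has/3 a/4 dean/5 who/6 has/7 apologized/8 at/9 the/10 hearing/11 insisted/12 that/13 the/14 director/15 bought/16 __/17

The marked gap is the direct object of "bought".
Its filler is the fronted wh-phrase "which parcel", at word 2.
(The other dependency links word 5 to a gap after word 6.)

2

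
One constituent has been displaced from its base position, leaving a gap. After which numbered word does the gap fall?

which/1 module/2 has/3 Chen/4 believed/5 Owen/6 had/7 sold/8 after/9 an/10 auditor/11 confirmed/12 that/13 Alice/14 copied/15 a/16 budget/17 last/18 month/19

The displaced element is "which module" (word 2).
It is linked across 1 clause boundary (Ø).
It functions as the direct object of "sold", so the gap sits immediately after word 8 ("sold").
Base order: Chen has believed Owen had sold which module after an auditor confirmed that Alice copied a budget last month.

8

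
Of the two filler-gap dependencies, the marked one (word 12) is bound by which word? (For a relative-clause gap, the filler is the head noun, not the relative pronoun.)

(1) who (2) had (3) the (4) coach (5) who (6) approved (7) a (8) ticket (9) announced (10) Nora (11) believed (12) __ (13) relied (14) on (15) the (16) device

The marked gap is the subject of "relied".
Its filler is the fronted wh-phrase "who", at word 1.
(The other dependency links word 4 to a gap after word 5.)

1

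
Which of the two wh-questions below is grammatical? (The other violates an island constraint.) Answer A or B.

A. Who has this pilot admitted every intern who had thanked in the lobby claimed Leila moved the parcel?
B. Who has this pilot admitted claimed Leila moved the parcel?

B

In A, the wh-phrase is extracted from inside a complex-NP island (relative clause) (introduced by "who"), which blocks movement.
In B, the extraction path crosses only that-complement boundaries, which are transparent.
So B is grammatical.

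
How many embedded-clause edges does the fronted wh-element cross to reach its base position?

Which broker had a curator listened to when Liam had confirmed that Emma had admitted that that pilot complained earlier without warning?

"which broker" originates inside the matrix clause — no clause boundary is crossed.

0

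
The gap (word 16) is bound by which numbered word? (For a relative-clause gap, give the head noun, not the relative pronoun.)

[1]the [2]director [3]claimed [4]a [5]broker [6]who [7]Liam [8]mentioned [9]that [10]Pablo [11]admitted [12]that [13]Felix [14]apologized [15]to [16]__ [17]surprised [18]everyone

5

The gap at 16 is the prepositional object of "apologized", inside a relative clause.
The relative pronoun is "who" (word 6); it is bound by the head noun immediately before it.
Its filler is the head noun "broker", at word 5.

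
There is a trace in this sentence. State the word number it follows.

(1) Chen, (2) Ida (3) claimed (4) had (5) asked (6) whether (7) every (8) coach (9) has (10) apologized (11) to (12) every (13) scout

The displaced element is "Chen" (word 1).
It is linked across 1 clause boundary (Ø).
It functions as the subject of "asked", so the gap sits immediately after word 3 ("claimed").
Base order: Ida claimed that Chen had asked whether every coach has apologized to every scout.

3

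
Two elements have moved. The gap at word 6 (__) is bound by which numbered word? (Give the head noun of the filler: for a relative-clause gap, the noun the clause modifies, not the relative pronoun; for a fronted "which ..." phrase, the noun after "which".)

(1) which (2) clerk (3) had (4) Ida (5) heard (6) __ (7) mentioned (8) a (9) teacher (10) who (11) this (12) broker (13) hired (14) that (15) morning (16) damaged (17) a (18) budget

2

The marked gap is the subject of "mentioned".
Its filler is the fronted wh-phrase "which clerk", at word 2.
(The other dependency links word 9 to a gap after word 13.)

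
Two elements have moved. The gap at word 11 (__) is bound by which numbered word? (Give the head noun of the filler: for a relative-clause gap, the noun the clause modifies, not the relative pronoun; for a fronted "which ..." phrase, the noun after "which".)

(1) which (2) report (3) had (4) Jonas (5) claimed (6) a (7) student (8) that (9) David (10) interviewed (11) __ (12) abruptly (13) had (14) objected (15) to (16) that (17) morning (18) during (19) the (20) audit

The marked gap is inside the relative clause, the direct object of "interviewed".
Its filler is the head noun "student" (via "that"), at word 7.
(The other dependency links word 2 to a gap after word 15.)

7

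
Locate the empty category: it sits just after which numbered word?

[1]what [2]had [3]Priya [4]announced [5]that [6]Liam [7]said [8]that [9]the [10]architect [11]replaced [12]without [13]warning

The displaced element is "what" (word 1).
It is linked across 2 clause boundaries (that → that).
It functions as the direct object of "replaced", so the gap sits immediately after word 11 ("replaced").
Base order: Priya had announced that Liam said that the architect replaced what without warning.

11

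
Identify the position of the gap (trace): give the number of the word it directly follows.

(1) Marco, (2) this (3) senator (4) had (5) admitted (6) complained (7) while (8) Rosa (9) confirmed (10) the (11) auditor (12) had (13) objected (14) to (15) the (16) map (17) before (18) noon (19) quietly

5

The displaced element is "Marco" (word 1).
It is linked across 1 clause boundary (Ø).
It functions as the subject of "complained", so the gap sits immediately after word 5 ("admitted").
Base order: This senator had admitted that Marco complained while Rosa confirmed the auditor had objected to the map before noon quietly.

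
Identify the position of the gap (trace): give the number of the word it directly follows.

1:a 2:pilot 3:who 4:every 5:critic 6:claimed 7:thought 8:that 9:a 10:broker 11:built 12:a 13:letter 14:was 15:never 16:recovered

The displaced element is "a pilot" (word 2).
It is linked across 1 clause boundary (Ø).
It functions as the subject of "thought", so the gap sits immediately after word 6 ("claimed").
Base order: Every critic claimed a pilot thought that a broker built a letter.

6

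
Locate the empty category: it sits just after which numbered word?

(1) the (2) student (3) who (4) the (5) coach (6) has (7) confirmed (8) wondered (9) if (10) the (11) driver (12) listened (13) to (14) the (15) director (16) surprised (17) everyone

The displaced element is "the student" (word 2).
It is linked across 1 clause boundary (Ø).
It functions as the subject of "wondered", so the gap sits immediately after word 7 ("confirmed").
Base order: The coach has confirmed that the student wondered if the driver listened to the director.

7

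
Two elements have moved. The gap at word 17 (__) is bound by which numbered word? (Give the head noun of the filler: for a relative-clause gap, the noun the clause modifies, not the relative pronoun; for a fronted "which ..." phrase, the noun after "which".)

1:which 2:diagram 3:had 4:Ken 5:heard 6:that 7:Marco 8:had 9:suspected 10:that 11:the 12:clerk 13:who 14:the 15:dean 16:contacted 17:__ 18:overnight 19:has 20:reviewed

The marked gap is inside the relative clause, the direct object of "contacted".
Its filler is the head noun "clerk" (via "who"), at word 12.
(The other dependency links word 2 to a gap after word 20.)

12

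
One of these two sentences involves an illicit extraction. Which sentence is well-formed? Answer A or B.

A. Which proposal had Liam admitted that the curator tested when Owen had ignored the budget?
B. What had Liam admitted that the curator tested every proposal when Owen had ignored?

In B, the wh-phrase is extracted from inside an adjunct island (introduced by "when"), which blocks movement.
In A, the extraction path crosses only that-complement boundaries, which are transparent.
So A is grammatical.

A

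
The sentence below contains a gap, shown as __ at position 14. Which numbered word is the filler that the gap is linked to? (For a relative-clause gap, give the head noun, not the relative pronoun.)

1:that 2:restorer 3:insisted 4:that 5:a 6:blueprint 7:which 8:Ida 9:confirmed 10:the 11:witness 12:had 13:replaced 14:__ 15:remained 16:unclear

The gap at 14 is the object of "replaced", inside a relative clause.
The relative pronoun is "which" (word 7); it is bound by the head noun immediately before it.
Its filler is the head noun "blueprint", at word 6.

6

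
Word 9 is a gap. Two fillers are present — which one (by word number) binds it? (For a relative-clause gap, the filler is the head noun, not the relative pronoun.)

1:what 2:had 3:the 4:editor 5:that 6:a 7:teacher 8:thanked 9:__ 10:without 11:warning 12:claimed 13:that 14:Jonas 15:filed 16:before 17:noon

4

The marked gap is inside the relative clause, the direct object of "thanked".
Its filler is the head noun "editor" (via "that"), at word 4.
(The other dependency links word 1 to a gap after word 15.)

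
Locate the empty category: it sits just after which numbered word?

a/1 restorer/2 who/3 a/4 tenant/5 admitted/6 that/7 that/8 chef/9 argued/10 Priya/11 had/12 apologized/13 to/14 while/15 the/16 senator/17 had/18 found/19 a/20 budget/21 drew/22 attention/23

The displaced element is "a restorer" (word 2).
It is linked across 2 clause boundaries (that → Ø).
It functions as the object of the preposition "to" of "apologized", so the gap sits immediately after word 14 ("to").
Base order: A tenant admitted that that chef argued Priya had apologized to a restorer while the senator had found a budget.

14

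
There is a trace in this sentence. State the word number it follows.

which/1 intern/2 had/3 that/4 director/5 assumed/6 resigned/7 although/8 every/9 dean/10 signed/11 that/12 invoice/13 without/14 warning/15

6

The displaced element is "which intern" (word 2).
It is linked across 1 clause boundary (Ø).
It functions as the subject of "resigned", so the gap sits immediately after word 6 ("assumed").
Base order: That director had assumed that which intern resigned although every dean signed that invoice without warning.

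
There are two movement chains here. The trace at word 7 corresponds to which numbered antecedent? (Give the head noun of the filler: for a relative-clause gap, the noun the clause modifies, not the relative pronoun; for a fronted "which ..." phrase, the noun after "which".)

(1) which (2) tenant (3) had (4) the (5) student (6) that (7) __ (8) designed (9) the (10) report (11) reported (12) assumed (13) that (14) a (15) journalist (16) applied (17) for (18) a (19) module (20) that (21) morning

5

The marked gap is inside the relative clause, the subject of "designed".
Its filler is the head noun "student" (via "that"), at word 5.
(The other dependency links word 2 to a gap after word 11.)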